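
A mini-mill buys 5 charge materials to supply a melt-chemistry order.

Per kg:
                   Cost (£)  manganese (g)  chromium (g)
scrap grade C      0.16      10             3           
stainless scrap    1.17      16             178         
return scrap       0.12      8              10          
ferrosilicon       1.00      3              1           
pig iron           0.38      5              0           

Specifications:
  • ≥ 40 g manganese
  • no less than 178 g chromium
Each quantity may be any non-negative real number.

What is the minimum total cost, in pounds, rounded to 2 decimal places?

£1.35

Let x1 = kg of scrap grade C, x2 = kg of stainless scrap, x3 = kg of return scrap, x4 = kg of ferrosilicon, x5 = kg of pig iron.
min 0.16x1 + 1.17x2 + 0.12x3 + 1x4 + 0.38x5 s.t.:
  10x1 + 16x2 + 8x3 + 3x4 + 5x5 ≥ 40   (manganese)
  3x1 + 178x2 + 10x3 + 1x4 ≥ 178   (chromium)
  x1, x2, x3, x4, x5 ≥ 0.
The optimal basis is {stainless scrap, return scrap}; scrap grade C, ferrosilicon, pig iron drop out. There the manganese and chromium constraints are tight.
Optimal quantities: stainless scrap = 0.8101 kg, return scrap = 3.38 kg.
Objective = 1.17·0.8101 + 0.12·3.38 = 1.3534.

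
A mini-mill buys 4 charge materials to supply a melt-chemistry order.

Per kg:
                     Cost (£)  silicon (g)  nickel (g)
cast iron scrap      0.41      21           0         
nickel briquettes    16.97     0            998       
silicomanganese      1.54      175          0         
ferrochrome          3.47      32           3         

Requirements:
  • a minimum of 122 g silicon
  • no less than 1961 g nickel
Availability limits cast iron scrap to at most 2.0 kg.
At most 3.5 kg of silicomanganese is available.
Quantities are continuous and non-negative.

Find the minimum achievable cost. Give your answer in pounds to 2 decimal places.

£34.42

Treat it as an LP. Let x1 = kg of cast iron scrap, x2 = kg of nickel briquettes, x3 = kg of silicomanganese, x4 = kg of ferrochrome.
Minimise 0.41x1 + 16.97x2 + 1.54x3 + 3.47x4 subject to:
  21x1 + 175x3 + 32x4 ≥ 122   (silicon)
  998x2 + 3x4 ≥ 1961   (nickel)
  x1 ≤ 2
  x3 ≤ 3.5
  x1, x2, x3, x4 ≥ 0.
At the optimum only nickel briquettes, silicomanganese are positive (cast iron scrap, ferrochrome = 0). There the silicon and nickel constraints are tight.
Optimal quantities: nickel briquettes = 1.965 kg, silicomanganese = 0.6971 kg.
Hence cost = 16.97·1.965 + 1.54·0.6971 = £34.4196.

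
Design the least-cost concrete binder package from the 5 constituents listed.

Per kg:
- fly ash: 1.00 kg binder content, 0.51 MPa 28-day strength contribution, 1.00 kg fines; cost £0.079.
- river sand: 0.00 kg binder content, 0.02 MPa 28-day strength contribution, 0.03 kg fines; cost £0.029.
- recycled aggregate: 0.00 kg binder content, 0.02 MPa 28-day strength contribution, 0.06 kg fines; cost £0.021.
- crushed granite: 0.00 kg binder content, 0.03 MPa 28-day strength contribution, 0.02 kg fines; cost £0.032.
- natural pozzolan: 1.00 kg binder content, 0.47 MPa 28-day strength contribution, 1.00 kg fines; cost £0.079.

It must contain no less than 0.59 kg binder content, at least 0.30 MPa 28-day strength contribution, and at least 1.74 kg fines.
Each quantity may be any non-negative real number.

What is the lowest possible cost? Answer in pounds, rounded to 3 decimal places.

£0.137

Treat it as an LP. Let x1 = kg of fly ash, x2 = kg of river sand, x3 = kg of recycled aggregate, x4 = kg of crushed granite, x5 = kg of natural pozzolan.
min 0.079x1 + 0.029x2 + 0.021x3 + 0.032x4 + 0.079x5 with:
  1x1 + 1x5 ≥ 0.59   (binder content)
  0.51x1 + 0.02x2 + 0.02x3 + 0.03x4 + 0.47x5 ≥ 0.3   (28-day strength contribution)
  1x1 + 0.03x2 + 0.06x3 + 0.02x4 + 1x5 ≥ 1.74   (fines)
  x1, x2, x3, x4, x5 ≥ 0.
The cheapest feasible vertex uses only fly ash; river sand, recycled aggregate, crushed granite, natural pozzolan are not used. There the fines constraint is tight.
Solving gives x1 = 1.74.
Cost = 0.079·1.74 = 0.13746.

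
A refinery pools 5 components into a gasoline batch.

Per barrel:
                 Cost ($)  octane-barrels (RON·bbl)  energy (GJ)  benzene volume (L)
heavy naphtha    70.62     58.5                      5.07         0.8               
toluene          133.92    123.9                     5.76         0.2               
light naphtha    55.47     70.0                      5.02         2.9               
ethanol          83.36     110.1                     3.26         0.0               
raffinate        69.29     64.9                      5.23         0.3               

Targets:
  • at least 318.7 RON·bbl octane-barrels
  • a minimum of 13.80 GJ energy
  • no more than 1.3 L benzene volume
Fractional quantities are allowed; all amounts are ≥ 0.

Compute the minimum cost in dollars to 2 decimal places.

$262.56

This is a linear program. Let x1 = barrels of heavy naphtha, x2 = barrels of toluene, x3 = barrels of light naphtha, x4 = barrels of ethanol, x5 = barrels of raffinate.
Minimize 70.62x1 + 133.92x2 + 55.47x3 + 83.36x4 + 69.29x5 with:
  58.5x1 + 123.9x2 + 70x3 + 110.1x4 + 64.9x5 ≥ 318.7   (octane-barrels)
  5.07x1 + 5.76x2 + 5.02x3 + 3.26x4 + 5.23x5 ≥ 13.8   (energy)
  0.8x1 + 0.2x2 + 2.9x3 + 0.3x5 ≤ 1.3   (benzene volume)
  x1, x2, x3, x4, x5 ≥ 0.
At the optimum only light naphtha, ethanol, raffinate are positive (heavy naphtha, toluene = 0). The octane-barrels, energy, benzene volume requirements are met with equality.
Solving gives x3 = 0.34349, x4 = 2.0792, x5 = 1.0129.
Hence cost = 55.47·0.34349 + 83.36·2.0792 + 69.29·1.0129 = $262.5593.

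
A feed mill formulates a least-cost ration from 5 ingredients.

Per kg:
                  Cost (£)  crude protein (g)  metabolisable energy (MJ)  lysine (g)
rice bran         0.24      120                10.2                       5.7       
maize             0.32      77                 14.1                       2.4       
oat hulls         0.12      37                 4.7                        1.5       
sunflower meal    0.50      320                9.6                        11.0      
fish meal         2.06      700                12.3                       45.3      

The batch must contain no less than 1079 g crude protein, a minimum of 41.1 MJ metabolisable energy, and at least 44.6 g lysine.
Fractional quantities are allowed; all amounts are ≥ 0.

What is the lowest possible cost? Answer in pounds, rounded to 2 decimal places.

Let x1 = kg of rice bran, x2 = kg of maize, x3 = kg of oat hulls, x4 = kg of sunflower meal, x5 = kg of fish meal.
Minimise 0.24x1 + 0.32x2 + 0.12x3 + 0.5x4 + 2.06x5 s.t.:
  120x1 + 77x2 + 37x3 + 320x4 + 700x5 ≥ 1079   (crude protein)
  10.2x1 + 14.1x2 + 4.7x3 + 9.6x4 + 12.3x5 ≥ 41.1   (metabolisable energy)
  5.7x1 + 2.4x2 + 1.5x3 + 11x4 + 45.3x5 ≥ 44.6   (lysine)
  x1, x2, x3, x4, x5 ≥ 0.
The optimal basis is {rice bran, sunflower meal}; maize, oat hulls, fish meal drop out. Binding constraints: crude protein and lysine.
So rice bran = 4.768 kg, sunflower meal = 1.584 kg.
Total cost: 0.24·4.768 + 0.5·1.584 = 1.9363.

£1.94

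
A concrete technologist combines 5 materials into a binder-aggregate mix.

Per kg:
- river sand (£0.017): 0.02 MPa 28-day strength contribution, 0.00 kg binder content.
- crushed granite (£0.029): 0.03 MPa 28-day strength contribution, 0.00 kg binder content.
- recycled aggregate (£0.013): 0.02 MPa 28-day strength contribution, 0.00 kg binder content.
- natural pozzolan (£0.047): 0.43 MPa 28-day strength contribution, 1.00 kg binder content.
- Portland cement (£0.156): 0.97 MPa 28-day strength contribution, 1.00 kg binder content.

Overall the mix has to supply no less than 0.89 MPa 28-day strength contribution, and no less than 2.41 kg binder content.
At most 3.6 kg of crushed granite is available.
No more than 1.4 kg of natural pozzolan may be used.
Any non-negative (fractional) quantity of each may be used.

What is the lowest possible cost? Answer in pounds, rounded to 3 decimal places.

£0.223

Let x1 = kg of river sand, x2 = kg of crushed granite, x3 = kg of recycled aggregate, x4 = kg of natural pozzolan, x5 = kg of Portland cement.
Minimise 0.017x1 + 0.029x2 + 0.013x3 + 0.047x4 + 0.156x5 with:
  0.02x1 + 0.03x2 + 0.02x3 + 0.43x4 + 0.97x5 ≥ 0.89   (28-day strength contribution)
  1x4 + 1x5 ≥ 2.41   (binder content)
  x2 ≤ 3.6
  x4 ≤ 1.4
  x1, x2, x3, x4, x5 ≥ 0.
The cheapest feasible vertex uses only natural pozzolan, Portland cement; river sand, crushed granite, recycled aggregate are not used. The binder content and the natural pozzolan cap requirements are met with equality.
Solving gives x4 = 1.4, x5 = 1.01.
Cost = 0.047·1.4 + 0.156·1.01 = 0.22336.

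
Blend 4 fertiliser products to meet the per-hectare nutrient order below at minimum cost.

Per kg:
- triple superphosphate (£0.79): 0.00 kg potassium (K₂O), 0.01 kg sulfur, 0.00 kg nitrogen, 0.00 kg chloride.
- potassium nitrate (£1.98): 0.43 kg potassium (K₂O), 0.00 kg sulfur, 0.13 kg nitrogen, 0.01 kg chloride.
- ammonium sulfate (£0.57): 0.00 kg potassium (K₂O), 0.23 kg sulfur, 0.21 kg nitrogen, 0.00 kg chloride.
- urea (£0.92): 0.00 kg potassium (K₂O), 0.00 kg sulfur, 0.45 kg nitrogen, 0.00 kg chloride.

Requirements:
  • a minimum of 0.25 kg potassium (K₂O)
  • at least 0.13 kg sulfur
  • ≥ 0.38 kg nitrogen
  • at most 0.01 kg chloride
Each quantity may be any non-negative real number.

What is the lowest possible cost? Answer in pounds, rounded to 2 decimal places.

Treat it as an LP. Let x1 = kg of triple superphosphate, x2 = kg of potassium nitrate, x3 = kg of ammonium sulfate, x4 = kg of urea.
min 0.79x1 + 1.98x2 + 0.57x3 + 0.92x4 subject to:
  0.43x2 ≥ 0.25   (potassium (K₂O))
  0.01x1 + 0.23x3 ≥ 0.13   (sulfur)
  0.13x2 + 0.21x3 + 0.45x4 ≥ 0.38   (nitrogen)
  0.01x2 ≤ 0.01   (chloride)
  x1, x2, x3, x4 ≥ 0.
The minimum-cost mix takes nothing from triple superphosphate — only potassium nitrate, ammonium sulfate, urea. There the potassium (K₂O), sulfur, nitrogen constraints are tight.
That vertex is x2 = 0.5814, x3 = 0.5652, x4 = 0.4127.
Objective = 1.98·0.5814 + 0.57·0.5652 + 0.92·0.4127 = 1.8530.

£1.85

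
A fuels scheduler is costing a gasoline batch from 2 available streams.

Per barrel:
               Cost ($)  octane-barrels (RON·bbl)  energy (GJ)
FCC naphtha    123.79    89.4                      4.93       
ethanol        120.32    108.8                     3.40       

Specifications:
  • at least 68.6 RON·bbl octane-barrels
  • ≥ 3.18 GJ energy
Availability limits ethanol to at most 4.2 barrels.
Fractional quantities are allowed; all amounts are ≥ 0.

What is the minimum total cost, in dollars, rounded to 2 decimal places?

$87.95

This is a linear program. Let x1 = barrels of FCC naphtha, x2 = barrels of ethanol.
min 123.79x1 + 120.32x2 subject to:
  89.4x1 + 108.8x2 ≥ 68.6   (octane-barrels)
  4.93x1 + 3.4x2 ≥ 3.18   (energy)
  x2 ≤ 4.2
  x1, x2 ≥ 0.
Both inputs are positive at the optimum. There the octane-barrels and energy constraints are tight.
Optimal quantities: FCC naphtha = 0.4851 barrels, ethanol = 0.2319 barrels.
Total cost: 123.79·0.4851 + 120.32·0.2319 = 87.9527.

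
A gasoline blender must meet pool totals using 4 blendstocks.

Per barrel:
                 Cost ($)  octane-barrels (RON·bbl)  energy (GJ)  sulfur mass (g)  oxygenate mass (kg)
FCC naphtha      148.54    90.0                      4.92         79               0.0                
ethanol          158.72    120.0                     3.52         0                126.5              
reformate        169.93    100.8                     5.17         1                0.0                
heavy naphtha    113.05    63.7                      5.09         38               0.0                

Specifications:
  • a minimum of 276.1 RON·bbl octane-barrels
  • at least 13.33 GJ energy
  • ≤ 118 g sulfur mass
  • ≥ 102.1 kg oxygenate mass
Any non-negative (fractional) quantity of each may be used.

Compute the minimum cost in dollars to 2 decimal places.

$411.95

This is a linear program. Let x1 = barrels of FCC naphtha, x2 = barrels of ethanol, x3 = barrels of reformate, x4 = barrels of heavy naphtha.
Minimise 148.54x1 + 158.72x2 + 169.93x3 + 113.05x4 s.t.:
  90x1 + 120x2 + 100.8x3 + 63.7x4 ≥ 276.1   (octane-barrels)
  4.92x1 + 3.52x2 + 5.17x3 + 5.09x4 ≥ 13.33   (energy)
  79x1 + 1x3 + 38x4 ≤ 118   (sulfur mass)
  126.5x2 ≥ 102.1   (oxygenate mass)
  x1, x2, x3, x4 ≥ 0.
The cheapest feasible vertex uses only ethanol, heavy naphtha; FCC naphtha, reformate are not used. There the octane-barrels and energy constraints are tight.
Optimal quantities: ethanol = 1.4389 barrels, heavy naphtha = 1.6238 barrels.
Objective = 158.72·1.4389 + 113.05·1.6238 = 411.9528.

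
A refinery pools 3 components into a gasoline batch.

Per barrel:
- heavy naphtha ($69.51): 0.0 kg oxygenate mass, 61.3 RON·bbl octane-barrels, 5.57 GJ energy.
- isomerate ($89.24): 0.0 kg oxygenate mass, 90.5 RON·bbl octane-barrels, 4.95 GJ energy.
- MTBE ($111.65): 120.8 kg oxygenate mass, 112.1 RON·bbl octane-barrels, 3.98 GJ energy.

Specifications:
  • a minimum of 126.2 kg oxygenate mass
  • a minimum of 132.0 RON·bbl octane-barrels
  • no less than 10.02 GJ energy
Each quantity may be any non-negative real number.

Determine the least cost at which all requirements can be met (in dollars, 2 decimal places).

Let x1 = barrels of heavy naphtha, x2 = barrels of isomerate, x3 = barrels of MTBE.
min 69.51x1 + 89.24x2 + 111.65x3 with:
  120.8x3 ≥ 126.2   (oxygenate mass)
  61.3x1 + 90.5x2 + 112.1x3 ≥ 132   (octane-barrels)
  5.57x1 + 4.95x2 + 3.98x3 ≥ 10.02   (energy)
  x1, x2, x3 ≥ 0.
The optimal basis is {heavy naphtha, MTBE}; isomerate drops out. The oxygenate mass and energy requirements are met with equality.
Solving gives x1 = 1.052, x3 = 1.045.
Objective = 69.51·1.052 + 111.65·1.045 = 189.7988.

$189.80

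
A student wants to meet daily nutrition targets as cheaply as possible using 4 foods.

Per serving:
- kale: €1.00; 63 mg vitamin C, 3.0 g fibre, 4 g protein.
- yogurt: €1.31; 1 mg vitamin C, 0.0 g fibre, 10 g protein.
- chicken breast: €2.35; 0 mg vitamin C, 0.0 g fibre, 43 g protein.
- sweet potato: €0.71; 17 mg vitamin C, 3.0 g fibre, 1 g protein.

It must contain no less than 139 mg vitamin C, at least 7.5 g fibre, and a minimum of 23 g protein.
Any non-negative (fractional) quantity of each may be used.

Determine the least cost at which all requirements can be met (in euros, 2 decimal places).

Let x1 = servings of kale, x2 = servings of yogurt, x3 = servings of chicken breast, x4 = servings of sweet potato.
min 1x1 + 1.31x2 + 2.35x3 + 0.71x4 s.t.:
  63x1 + 1x2 + 17x4 ≥ 139   (vitamin C)
  3x1 + 3x4 ≥ 7.5   (fibre)
  4x1 + 10x2 + 43x3 + 1x4 ≥ 23   (protein)
  x1, x2, x3, x4 ≥ 0.
The minimum-cost mix takes nothing from yogurt — only kale, chicken breast, sweet potato. Binding constraints: vitamin C, fibre, protein.
Solving gives x1 = 2.098, x3 = 0.3304, x4 = 0.4022.
Total cost: 1·2.098 + 2.35·0.3304 + 0.71·0.4022 = 3.1600.

€3.16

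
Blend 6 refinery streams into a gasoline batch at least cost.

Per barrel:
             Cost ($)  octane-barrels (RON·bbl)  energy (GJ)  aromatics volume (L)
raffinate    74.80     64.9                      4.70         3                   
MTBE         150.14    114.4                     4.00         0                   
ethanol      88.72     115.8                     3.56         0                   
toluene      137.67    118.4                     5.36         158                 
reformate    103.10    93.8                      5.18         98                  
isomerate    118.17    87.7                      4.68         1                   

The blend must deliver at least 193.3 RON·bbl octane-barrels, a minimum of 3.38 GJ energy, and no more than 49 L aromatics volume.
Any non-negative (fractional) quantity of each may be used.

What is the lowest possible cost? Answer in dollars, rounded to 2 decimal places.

$148.10

Set it up as a linear program. Let x1 = barrels of raffinate, x2 = barrels of MTBE, x3 = barrels of ethanol, x4 = barrels of toluene, x5 = barrels of reformate, x6 = barrels of isomerate.
Minimise 74.8x1 + 150.14x2 + 88.72x3 + 137.67x4 + 103.1x5 + 118.17x6 subject to:
  64.9x1 + 114.4x2 + 115.8x3 + 118.4x4 + 93.8x5 + 87.7x6 ≥ 193.3   (octane-barrels)
  4.7x1 + 4x2 + 3.56x3 + 5.36x4 + 5.18x5 + 4.68x6 ≥ 3.38   (energy)
  3x1 + 158x4 + 98x5 + 1x6 ≤ 49   (aromatics volume)
  x1, x2, x3, x4, x5, x6 ≥ 0.
The minimum-cost mix takes nothing from raffinate, MTBE, toluene, reformate, isomerate — only ethanol. There the octane-barrels constraint is tight.
That vertex is x3 = 1.6693.
Hence cost = 88.72·1.6693 = $148.1003.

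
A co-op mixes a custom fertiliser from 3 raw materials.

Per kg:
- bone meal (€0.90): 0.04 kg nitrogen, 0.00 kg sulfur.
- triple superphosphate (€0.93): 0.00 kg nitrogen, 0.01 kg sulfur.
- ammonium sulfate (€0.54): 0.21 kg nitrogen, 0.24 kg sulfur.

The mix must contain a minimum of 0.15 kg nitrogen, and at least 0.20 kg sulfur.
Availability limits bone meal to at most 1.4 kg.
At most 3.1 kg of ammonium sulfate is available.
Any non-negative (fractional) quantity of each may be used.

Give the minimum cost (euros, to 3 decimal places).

Set it up as a linear program. Let x1 = kg of bone meal, x2 = kg of triple superphosphate, x3 = kg of ammonium sulfate.
Minimise 0.9x1 + 0.93x2 + 0.54x3 subject to:
  0.04x1 + 0.21x3 ≥ 0.15   (nitrogen)
  0.01x2 + 0.24x3 ≥ 0.2   (sulfur)
  x1 ≤ 1.4
  x3 ≤ 3.1
  x1, x2, x3 ≥ 0.
At the optimum only ammonium sulfate is positive (bone meal, triple superphosphate = 0). There the sulfur constraint is tight.
That vertex is x3 = 0.8333.
Cost = 0.54·0.8333 = 0.44998.

€0.450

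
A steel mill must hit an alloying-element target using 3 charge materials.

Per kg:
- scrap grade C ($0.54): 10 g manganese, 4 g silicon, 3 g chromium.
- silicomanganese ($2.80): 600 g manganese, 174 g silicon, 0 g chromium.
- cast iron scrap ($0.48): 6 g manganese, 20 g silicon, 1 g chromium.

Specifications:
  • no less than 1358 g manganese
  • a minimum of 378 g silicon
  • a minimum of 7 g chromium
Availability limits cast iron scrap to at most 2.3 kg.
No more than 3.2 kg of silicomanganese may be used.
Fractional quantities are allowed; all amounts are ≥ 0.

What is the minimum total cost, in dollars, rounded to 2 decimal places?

$7.49

Treat it as an LP. Let x1 = kg of scrap grade C, x2 = kg of silicomanganese, x3 = kg of cast iron scrap.
Minimize 0.54x1 + 2.8x2 + 0.48x3 with:
  10x1 + 600x2 + 6x3 ≥ 1358   (manganese)
  4x1 + 174x2 + 20x3 ≥ 378   (silicon)
  3x1 + 1x3 ≥ 7   (chromium)
  x3 ≤ 2.3
  x2 ≤ 3.2
  x1, x2, x3 ≥ 0.
The cheapest feasible vertex uses only scrap grade C, silicomanganese; cast iron scrap is not used. Binding constraints: manganese and chromium.
So scrap grade C = 2.333 kg, silicomanganese = 2.224 kg.
Objective = 0.54·2.333 + 2.8·2.224 = 7.4870.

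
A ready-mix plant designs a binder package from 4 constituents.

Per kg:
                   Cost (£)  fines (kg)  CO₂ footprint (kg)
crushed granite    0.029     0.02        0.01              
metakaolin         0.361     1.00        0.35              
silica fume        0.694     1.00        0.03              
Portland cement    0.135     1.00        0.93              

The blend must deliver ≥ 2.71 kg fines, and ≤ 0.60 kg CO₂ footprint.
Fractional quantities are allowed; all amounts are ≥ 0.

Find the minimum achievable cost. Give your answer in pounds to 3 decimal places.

Let x1 = kg of crushed granite, x2 = kg of metakaolin, x3 = kg of silica fume, x4 = kg of Portland cement.
Minimise 0.029x1 + 0.361x2 + 0.694x3 + 0.135x4 subject to:
  0.02x1 + 1x2 + 1x3 + 1x4 ≥ 2.71   (fines)
  0.01x1 + 0.35x2 + 0.03x3 + 0.93x4 ≤ 0.6   (CO₂ footprint)
  x1, x2, x3, x4 ≥ 0.
The cheapest feasible vertex uses only metakaolin, silica fume; crushed granite, Portland cement are not used. The fines and CO₂ footprint requirements are met with equality.
So metakaolin = 1.621 kg, silica fume = 1.089 kg.
Objective = 0.361·1.621 + 0.694·1.089 = 1.34095.

£1.341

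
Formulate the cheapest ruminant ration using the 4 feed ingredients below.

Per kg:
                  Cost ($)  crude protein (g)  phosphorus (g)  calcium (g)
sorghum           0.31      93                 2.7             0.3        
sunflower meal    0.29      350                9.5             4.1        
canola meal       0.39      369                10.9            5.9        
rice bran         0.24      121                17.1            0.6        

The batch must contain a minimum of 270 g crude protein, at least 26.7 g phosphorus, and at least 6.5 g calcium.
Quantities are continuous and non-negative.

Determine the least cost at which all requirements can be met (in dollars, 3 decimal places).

$0.606

Let x1 = kg of sorghum, x2 = kg of sunflower meal, x3 = kg of canola meal, x4 = kg of rice bran.
Minimize 0.31x1 + 0.29x2 + 0.39x3 + 0.24x4 with:
  93x1 + 350x2 + 369x3 + 121x4 ≥ 270   (crude protein)
  2.7x1 + 9.5x2 + 10.9x3 + 17.1x4 ≥ 26.7   (phosphorus)
  0.3x1 + 4.1x2 + 5.9x3 + 0.6x4 ≥ 6.5   (calcium)
  x1, x2, x3, x4 ≥ 0.
The optimal basis is {sunflower meal, rice bran}; sorghum, canola meal drop out. There the phosphorus and calcium constraints are tight.
That vertex is x2 = 1.477, x4 = 0.7409.
Cost = 0.29·1.477 + 0.24·0.7409 = 0.60615.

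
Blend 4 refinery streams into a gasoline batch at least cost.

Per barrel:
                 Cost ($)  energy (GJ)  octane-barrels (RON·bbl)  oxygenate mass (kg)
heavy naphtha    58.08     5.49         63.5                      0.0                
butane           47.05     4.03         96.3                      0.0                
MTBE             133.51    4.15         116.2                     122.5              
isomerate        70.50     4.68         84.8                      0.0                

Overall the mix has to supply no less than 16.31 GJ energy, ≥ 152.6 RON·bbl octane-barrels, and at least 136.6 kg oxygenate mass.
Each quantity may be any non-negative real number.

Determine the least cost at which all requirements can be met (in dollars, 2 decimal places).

Set it up as a linear program. Let x1 = barrels of heavy naphtha, x2 = barrels of butane, x3 = barrels of MTBE, x4 = barrels of isomerate.
Minimize 58.08x1 + 47.05x2 + 133.51x3 + 70.5x4 with:
  5.49x1 + 4.03x2 + 4.15x3 + 4.68x4 ≥ 16.31   (energy)
  63.5x1 + 96.3x2 + 116.2x3 + 84.8x4 ≥ 152.6   (octane-barrels)
  122.5x3 ≥ 136.6   (oxygenate mass)
  x1, x2, x3, x4 ≥ 0.
The cheapest feasible vertex uses only heavy naphtha, MTBE; butane, isomerate are not used. The energy and oxygenate mass requirements are met with equality.
Solving gives x1 = 2.1279, x3 = 1.1151.
Hence cost = 58.08·2.1279 + 133.51·1.1151 = $272.4654.

$272.47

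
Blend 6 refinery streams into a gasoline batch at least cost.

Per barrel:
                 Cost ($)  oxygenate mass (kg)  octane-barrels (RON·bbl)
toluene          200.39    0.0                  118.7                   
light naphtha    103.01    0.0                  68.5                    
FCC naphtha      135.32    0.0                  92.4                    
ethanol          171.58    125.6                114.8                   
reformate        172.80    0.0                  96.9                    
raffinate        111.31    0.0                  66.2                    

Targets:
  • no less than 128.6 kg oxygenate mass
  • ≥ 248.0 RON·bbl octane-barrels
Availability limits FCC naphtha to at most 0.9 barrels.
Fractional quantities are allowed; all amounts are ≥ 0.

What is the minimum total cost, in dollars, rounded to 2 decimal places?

$368.16

This is a linear program. Let x1 = barrels of toluene, x2 = barrels of light naphtha, x3 = barrels of FCC naphtha, x4 = barrels of ethanol, x5 = barrels of reformate, x6 = barrels of raffinate.
Minimize 200.39x1 + 103.01x2 + 135.32x3 + 171.58x4 + 172.8x5 + 111.31x6 subject to:
  125.6x4 ≥ 128.6   (oxygenate mass)
  118.7x1 + 68.5x2 + 92.4x3 + 114.8x4 + 96.9x5 + 66.2x6 ≥ 248   (octane-barrels)
  x3 ≤ 0.9
  x1, x2, x3, x4, x5, x6 ≥ 0.
At the optimum only FCC naphtha, ethanol are positive (toluene, light naphtha, reformate, raffinate = 0). There the octane-barrels and the FCC naphtha cap constraints are tight.
Optimal quantities: FCC naphtha = 0.9 barrels, ethanol = 1.4359 barrels.
Objective = 135.32·0.9 + 171.58·1.4359 = 368.1597.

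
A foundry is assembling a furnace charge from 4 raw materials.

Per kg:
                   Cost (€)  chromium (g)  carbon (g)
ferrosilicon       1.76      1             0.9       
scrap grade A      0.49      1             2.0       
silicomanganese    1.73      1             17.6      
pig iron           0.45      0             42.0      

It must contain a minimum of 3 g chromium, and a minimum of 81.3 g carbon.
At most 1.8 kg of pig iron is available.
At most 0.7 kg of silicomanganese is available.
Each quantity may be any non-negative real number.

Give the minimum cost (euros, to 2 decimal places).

€2.28

Let x1 = kg of ferrosilicon, x2 = kg of scrap grade A, x3 = kg of silicomanganese, x4 = kg of pig iron.
Minimize 1.76x1 + 0.49x2 + 1.73x3 + 0.45x4 with:
  1x1 + 1x2 + 1x3 ≥ 3   (chromium)
  0.9x1 + 2x2 + 17.6x3 + 42x4 ≥ 81.3   (carbon)
  x4 ≤ 1.8
  x3 ≤ 0.7
  x1, x2, x3, x4 ≥ 0.
The optimal basis is {scrap grade A, pig iron}; ferrosilicon, silicomanganese drop out. There the chromium and carbon constraints are tight.
That vertex is x2 = 3, x4 = 1.793.
Cost = 0.49·3 + 0.45·1.793 = 2.2769.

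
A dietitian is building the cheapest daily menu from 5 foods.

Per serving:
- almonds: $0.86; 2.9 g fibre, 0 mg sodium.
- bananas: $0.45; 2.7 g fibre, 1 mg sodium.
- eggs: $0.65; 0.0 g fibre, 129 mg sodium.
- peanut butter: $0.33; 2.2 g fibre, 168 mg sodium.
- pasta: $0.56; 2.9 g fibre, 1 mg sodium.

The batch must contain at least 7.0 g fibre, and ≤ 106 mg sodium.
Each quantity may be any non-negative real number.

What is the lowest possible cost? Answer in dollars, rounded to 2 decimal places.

$1.14

This is a linear program. Let x1 = servings of almonds, x2 = servings of bananas, x3 = servings of eggs, x4 = servings of peanut butter, x5 = servings of pasta.
min 0.86x1 + 0.45x2 + 0.65x3 + 0.33x4 + 0.56x5 s.t.:
  2.9x1 + 2.7x2 + 2.2x4 + 2.9x5 ≥ 7   (fibre)
  1x2 + 129x3 + 168x4 + 1x5 ≤ 106   (sodium)
  x1, x2, x3, x4, x5 ≥ 0.
The cheapest feasible vertex uses only bananas, peanut butter; almonds, eggs, pasta are not used. Binding constraints: fibre and sodium.
So bananas = 2.089 servings, peanut butter = 0.6185 servings.
Cost = 0.45·2.089 + 0.33·0.6185 = 1.1442.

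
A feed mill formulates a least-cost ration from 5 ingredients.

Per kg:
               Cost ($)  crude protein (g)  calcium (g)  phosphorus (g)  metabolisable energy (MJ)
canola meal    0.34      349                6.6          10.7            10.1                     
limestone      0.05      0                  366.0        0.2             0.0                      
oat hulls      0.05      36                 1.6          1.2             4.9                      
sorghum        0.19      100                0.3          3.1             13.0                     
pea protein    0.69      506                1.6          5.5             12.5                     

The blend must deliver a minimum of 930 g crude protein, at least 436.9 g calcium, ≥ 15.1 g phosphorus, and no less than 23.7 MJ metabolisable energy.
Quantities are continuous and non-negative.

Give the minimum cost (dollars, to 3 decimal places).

$0.963

Let x1 = kg of canola meal, x2 = kg of limestone, x3 = kg of oat hulls, x4 = kg of sorghum, x5 = kg of pea protein.
Minimize 0.34x1 + 0.05x2 + 0.05x3 + 0.19x4 + 0.69x5 with:
  349x1 + 36x3 + 100x4 + 506x5 ≥ 930   (crude protein)
  6.6x1 + 366x2 + 1.6x3 + 0.3x4 + 1.6x5 ≥ 436.9   (calcium)
  10.7x1 + 0.2x2 + 1.2x3 + 3.1x4 + 5.5x5 ≥ 15.1   (phosphorus)
  10.1x1 + 4.9x3 + 13x4 + 12.5x5 ≥ 23.7   (metabolisable energy)
  x1, x2, x3, x4, x5 ≥ 0.
The cheapest feasible vertex uses only canola meal, limestone; oat hulls, sorghum, pea protein are not used. There the crude protein and calcium constraints are tight.
That vertex is x1 = 2.665, x2 = 1.146.
Total cost: 0.34·2.665 + 0.05·1.146 = 0.96340.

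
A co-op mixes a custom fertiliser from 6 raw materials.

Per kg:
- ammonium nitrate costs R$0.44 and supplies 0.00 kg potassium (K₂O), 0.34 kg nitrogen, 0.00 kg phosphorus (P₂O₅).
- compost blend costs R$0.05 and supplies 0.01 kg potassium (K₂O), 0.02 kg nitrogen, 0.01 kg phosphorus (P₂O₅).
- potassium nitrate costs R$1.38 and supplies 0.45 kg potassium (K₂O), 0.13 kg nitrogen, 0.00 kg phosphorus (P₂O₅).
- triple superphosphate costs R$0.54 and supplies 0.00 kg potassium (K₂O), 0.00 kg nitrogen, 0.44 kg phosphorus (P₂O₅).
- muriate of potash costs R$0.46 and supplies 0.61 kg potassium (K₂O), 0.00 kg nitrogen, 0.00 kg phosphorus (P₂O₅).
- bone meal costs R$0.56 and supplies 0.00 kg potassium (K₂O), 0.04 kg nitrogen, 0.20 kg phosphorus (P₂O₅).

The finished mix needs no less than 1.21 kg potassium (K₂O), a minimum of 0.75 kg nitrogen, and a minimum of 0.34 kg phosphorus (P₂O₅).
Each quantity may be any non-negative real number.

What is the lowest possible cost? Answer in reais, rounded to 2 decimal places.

R$2.30

Treat it as an LP. Let x1 = kg of ammonium nitrate, x2 = kg of compost blend, x3 = kg of potassium nitrate, x4 = kg of triple superphosphate, x5 = kg of muriate of potash, x6 = kg of bone meal.
min 0.44x1 + 0.05x2 + 1.38x3 + 0.54x4 + 0.46x5 + 0.56x6 subject to:
  0.01x2 + 0.45x3 + 0.61x5 ≥ 1.21   (potassium (K₂O))
  0.34x1 + 0.02x2 + 0.13x3 + 0.04x6 ≥ 0.75   (nitrogen)
  0.01x2 + 0.44x4 + 0.2x6 ≥ 0.34   (phosphorus (P₂O₅))
  x1, x2, x3, x4, x5, x6 ≥ 0.
The minimum-cost mix takes nothing from compost blend, potassium nitrate, bone meal — only ammonium nitrate, triple superphosphate, muriate of potash. There the potassium (K₂O), nitrogen, phosphorus (P₂O₅) constraints are tight.
Optimal quantities: ammonium nitrate = 2.206 kg, triple superphosphate = 0.7727 kg, muriate of potash = 1.984 kg.
Objective = 0.44·2.206 + 0.54·0.7727 + 0.46·1.984 = 2.3005.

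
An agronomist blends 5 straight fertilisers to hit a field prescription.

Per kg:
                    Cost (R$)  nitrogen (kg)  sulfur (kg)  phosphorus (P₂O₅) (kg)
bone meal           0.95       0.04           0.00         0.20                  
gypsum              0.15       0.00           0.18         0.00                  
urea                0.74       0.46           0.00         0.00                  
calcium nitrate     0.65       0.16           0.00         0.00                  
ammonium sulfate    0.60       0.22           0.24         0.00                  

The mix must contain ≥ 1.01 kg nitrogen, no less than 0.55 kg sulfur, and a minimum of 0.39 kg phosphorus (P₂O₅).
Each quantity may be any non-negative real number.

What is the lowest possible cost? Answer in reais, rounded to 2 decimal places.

This is a linear program. Let x1 = kg of bone meal, x2 = kg of gypsum, x3 = kg of urea, x4 = kg of calcium nitrate, x5 = kg of ammonium sulfate.
Minimize 0.95x1 + 0.15x2 + 0.74x3 + 0.65x4 + 0.6x5 subject to:
  0.04x1 + 0.46x3 + 0.16x4 + 0.22x5 ≥ 1.01   (nitrogen)
  0.18x2 + 0.24x5 ≥ 0.55   (sulfur)
  0.2x1 ≥ 0.39   (phosphorus (P₂O₅))
  x1, x2, x3, x4, x5 ≥ 0.
The cheapest feasible vertex uses only bone meal, gypsum, urea; calcium nitrate, ammonium sulfate are not used. Binding constraints: nitrogen, sulfur, phosphorus (P₂O₅).
So bone meal = 1.95 kg, gypsum = 3.056 kg, urea = 2.026 kg.
Hence cost = 0.95·1.95 + 0.15·3.056 + 0.74·2.026 = R$3.8101.

R$3.81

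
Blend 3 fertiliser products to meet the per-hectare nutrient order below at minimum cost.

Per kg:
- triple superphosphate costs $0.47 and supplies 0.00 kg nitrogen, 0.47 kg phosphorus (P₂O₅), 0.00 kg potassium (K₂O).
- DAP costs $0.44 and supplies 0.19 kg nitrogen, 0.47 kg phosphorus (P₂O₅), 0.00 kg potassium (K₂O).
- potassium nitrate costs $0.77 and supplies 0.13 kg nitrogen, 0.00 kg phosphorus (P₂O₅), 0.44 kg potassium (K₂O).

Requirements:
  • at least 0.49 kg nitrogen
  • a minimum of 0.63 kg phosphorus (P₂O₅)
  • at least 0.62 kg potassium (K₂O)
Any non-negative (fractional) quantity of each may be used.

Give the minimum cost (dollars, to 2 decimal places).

$1.80

Treat it as an LP. Let x1 = kg of triple superphosphate, x2 = kg of DAP, x3 = kg of potassium nitrate.
min 0.47x1 + 0.44x2 + 0.77x3 subject to:
  0.19x2 + 0.13x3 ≥ 0.49   (nitrogen)
  0.47x1 + 0.47x2 ≥ 0.63   (phosphorus (P₂O₅))
  0.44x3 ≥ 0.62   (potassium (K₂O))
  x1, x2, x3 ≥ 0.
At the optimum only DAP, potassium nitrate are positive (triple superphosphate = 0). There the nitrogen and potassium (K₂O) constraints are tight.
Optimal quantities: DAP = 1.615 kg, potassium nitrate = 1.409 kg.
Objective = 0.44·1.615 + 0.77·1.409 = 1.7955.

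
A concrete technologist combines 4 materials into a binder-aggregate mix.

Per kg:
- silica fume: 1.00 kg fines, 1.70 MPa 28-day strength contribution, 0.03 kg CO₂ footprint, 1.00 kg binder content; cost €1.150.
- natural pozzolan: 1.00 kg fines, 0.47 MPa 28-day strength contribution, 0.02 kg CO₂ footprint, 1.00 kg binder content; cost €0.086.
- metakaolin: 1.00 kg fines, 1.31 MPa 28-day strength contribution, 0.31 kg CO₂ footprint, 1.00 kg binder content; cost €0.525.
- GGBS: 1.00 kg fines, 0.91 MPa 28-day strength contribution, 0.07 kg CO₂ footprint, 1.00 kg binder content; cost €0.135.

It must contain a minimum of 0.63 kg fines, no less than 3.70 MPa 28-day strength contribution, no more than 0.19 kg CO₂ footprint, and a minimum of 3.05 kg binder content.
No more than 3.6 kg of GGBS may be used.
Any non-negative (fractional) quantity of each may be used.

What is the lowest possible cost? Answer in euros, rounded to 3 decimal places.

€0.644

Let x1 = kg of silica fume, x2 = kg of natural pozzolan, x3 = kg of metakaolin, x4 = kg of GGBS.
min 1.15x1 + 0.086x2 + 0.525x3 + 0.135x4 s.t.:
  1x1 + 1x2 + 1x3 + 1x4 ≥ 0.63   (fines)
  1.7x1 + 0.47x2 + 1.31x3 + 0.91x4 ≥ 3.7   (28-day strength contribution)
  0.03x1 + 0.02x2 + 0.31x3 + 0.07x4 ≤ 0.19   (CO₂ footprint)
  1x1 + 1x2 + 1x3 + 1x4 ≥ 3.05   (binder content)
  x4 ≤ 3.6
  x1, x2, x3, x4 ≥ 0.
At the optimum only natural pozzolan, GGBS are positive (silica fume, metakaolin = 0). There the 28-day strength contribution and CO₂ footprint constraints are tight.
That vertex is x2 = 5.857, x4 = 1.041.
Objective = 0.086·5.857 + 0.135·1.041 = 0.64424.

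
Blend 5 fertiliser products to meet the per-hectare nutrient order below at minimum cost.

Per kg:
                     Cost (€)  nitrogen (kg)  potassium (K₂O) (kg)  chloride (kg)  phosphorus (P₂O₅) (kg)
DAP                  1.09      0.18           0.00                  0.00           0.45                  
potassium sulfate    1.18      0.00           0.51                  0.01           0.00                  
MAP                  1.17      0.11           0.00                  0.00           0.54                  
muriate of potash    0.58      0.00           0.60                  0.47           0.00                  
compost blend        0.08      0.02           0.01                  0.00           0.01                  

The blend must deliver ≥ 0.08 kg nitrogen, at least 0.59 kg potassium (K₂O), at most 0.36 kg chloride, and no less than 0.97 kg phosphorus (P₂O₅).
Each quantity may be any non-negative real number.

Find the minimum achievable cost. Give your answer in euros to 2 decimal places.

Let x1 = kg of DAP, x2 = kg of potassium sulfate, x3 = kg of MAP, x4 = kg of muriate of potash, x5 = kg of compost blend.
Minimise 1.09x1 + 1.18x2 + 1.17x3 + 0.58x4 + 0.08x5 with:
  0.18x1 + 0.11x3 + 0.02x5 ≥ 0.08   (nitrogen)
  0.51x2 + 0.6x4 + 0.01x5 ≥ 0.59   (potassium (K₂O))
  0.01x2 + 0.47x4 ≤ 0.36   (chloride)
  0.45x1 + 0.54x3 + 0.01x5 ≥ 0.97   (phosphorus (P₂O₅))
  x1, x2, x3, x4, x5 ≥ 0.
The minimum-cost mix takes nothing from DAP, compost blend — only potassium sulfate, MAP, muriate of potash. There the potassium (K₂O), chloride, phosphorus (P₂O₅) constraints are tight.
Solving gives x2 = 0.2623, x3 = 1.796, x4 = 0.7604.
Objective = 1.18·0.2623 + 1.17·1.796 + 0.58·0.7604 = 2.8519.

€2.85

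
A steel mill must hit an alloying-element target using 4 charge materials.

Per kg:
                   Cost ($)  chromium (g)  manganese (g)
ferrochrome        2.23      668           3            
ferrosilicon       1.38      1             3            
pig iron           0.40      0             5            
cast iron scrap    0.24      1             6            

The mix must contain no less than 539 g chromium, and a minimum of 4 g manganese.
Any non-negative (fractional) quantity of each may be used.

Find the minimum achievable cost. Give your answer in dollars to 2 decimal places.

This is a linear program. Let x1 = kg of ferrochrome, x2 = kg of ferrosilicon, x3 = kg of pig iron, x4 = kg of cast iron scrap.
min 2.23x1 + 1.38x2 + 0.4x3 + 0.24x4 subject to:
  668x1 + 1x2 + 1x4 ≥ 539   (chromium)
  3x1 + 3x2 + 5x3 + 6x4 ≥ 4   (manganese)
  x1, x2, x3, x4 ≥ 0.
At the optimum only ferrochrome, cast iron scrap are positive (ferrosilicon, pig iron = 0). The chromium and manganese requirements are met with equality.
So ferrochrome = 0.8065 kg, cast iron scrap = 0.2634 kg.
Cost = 2.23·0.8065 + 0.24·0.2634 = 1.8617.

$1.86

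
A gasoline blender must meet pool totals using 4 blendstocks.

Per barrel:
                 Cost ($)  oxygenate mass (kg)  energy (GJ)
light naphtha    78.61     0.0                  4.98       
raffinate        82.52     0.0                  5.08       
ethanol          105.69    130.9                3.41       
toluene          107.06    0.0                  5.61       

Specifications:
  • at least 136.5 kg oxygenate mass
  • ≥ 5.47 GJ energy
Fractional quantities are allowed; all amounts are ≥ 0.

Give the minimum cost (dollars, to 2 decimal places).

Let x1 = barrels of light naphtha, x2 = barrels of raffinate, x3 = barrels of ethanol, x4 = barrels of toluene.
min 78.61x1 + 82.52x2 + 105.69x3 + 107.06x4 s.t.:
  130.9x3 ≥ 136.5   (oxygenate mass)
  4.98x1 + 5.08x2 + 3.41x3 + 5.61x4 ≥ 5.47   (energy)
  x1, x2, x3, x4 ≥ 0.
The cheapest feasible vertex uses only light naphtha, ethanol; raffinate, toluene are not used. There the oxygenate mass and energy constraints are tight.
That vertex is x1 = 0.38436, x3 = 1.0428.
Hence cost = 78.61·0.38436 + 105.69·1.0428 = $140.4281.

$140.43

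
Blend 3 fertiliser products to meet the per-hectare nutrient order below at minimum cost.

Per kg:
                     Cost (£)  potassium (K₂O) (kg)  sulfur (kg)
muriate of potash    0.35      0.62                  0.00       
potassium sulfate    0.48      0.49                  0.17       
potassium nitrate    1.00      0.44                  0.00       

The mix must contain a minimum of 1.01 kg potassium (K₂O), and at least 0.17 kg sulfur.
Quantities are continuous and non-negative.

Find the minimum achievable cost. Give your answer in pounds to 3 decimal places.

Let x1 = kg of muriate of potash, x2 = kg of potassium sulfate, x3 = kg of potassium nitrate.
min 0.35x1 + 0.48x2 + 1x3 s.t.:
  0.62x1 + 0.49x2 + 0.44x3 ≥ 1.01   (potassium (K₂O))
  0.17x2 ≥ 0.17   (sulfur)
  x1, x2, x3 ≥ 0.
At the optimum only muriate of potash, potassium sulfate are positive (potassium nitrate = 0). The potassium (K₂O) and sulfur requirements are met with equality.
That vertex is x1 = 0.8387, x2 = 1.
Total cost: 0.35·0.8387 + 0.48·1 = 0.77355.

£0.774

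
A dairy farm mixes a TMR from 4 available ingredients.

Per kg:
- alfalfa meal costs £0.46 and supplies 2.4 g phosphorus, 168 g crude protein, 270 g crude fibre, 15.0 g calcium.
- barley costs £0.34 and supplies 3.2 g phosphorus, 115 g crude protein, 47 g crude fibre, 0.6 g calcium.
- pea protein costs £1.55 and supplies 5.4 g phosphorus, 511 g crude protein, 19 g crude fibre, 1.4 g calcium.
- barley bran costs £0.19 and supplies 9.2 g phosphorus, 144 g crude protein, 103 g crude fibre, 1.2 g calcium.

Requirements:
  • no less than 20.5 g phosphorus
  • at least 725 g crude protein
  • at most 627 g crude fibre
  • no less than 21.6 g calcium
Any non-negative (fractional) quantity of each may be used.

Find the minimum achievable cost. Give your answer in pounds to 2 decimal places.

£1.41

Let x1 = kg of alfalfa meal, x2 = kg of barley, x3 = kg of pea protein, x4 = kg of barley bran.
min 0.46x1 + 0.34x2 + 1.55x3 + 0.19x4 with:
  2.4x1 + 3.2x2 + 5.4x3 + 9.2x4 ≥ 20.5   (phosphorus)
  168x1 + 115x2 + 511x3 + 144x4 ≥ 725   (crude protein)
  270x1 + 47x2 + 19x3 + 103x4 ≤ 627   (crude fibre)
  15x1 + 0.6x2 + 1.4x3 + 1.2x4 ≥ 21.6   (calcium)
  x1, x2, x3, x4 ≥ 0.
The minimum-cost mix takes nothing from barley — only alfalfa meal, pea protein, barley bran. There the crude protein, crude fibre, calcium constraints are tight.
So alfalfa meal = 1.186 kg, pea protein = 0.1999 kg, barley bran = 2.942 kg.
Hence cost = 0.46·1.186 + 1.55·0.1999 + 0.19·2.942 = £1.4144.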